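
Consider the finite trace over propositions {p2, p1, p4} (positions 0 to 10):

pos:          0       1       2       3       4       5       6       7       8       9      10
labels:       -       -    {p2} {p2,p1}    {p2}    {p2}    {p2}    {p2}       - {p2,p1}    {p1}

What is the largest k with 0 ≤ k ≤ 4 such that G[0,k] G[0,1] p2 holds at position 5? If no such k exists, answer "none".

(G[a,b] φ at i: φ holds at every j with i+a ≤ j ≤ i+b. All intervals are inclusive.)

1

G[0,1] p2 must hold from j=5 onward; find where it first fails.
  j=5: holds
  j=6: holds
  j=7: fails
Holds on [5,6], so largest k = 1.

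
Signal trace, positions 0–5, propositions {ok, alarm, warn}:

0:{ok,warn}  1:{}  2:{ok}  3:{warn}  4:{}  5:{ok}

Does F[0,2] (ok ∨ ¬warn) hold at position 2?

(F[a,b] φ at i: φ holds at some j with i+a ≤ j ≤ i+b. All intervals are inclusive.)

Yes

Check (ok ∨ ¬warn) at each j in [2,4]:
  j=2: true
  j=3: false
  j=4: true
Found at j=2 → formula holds.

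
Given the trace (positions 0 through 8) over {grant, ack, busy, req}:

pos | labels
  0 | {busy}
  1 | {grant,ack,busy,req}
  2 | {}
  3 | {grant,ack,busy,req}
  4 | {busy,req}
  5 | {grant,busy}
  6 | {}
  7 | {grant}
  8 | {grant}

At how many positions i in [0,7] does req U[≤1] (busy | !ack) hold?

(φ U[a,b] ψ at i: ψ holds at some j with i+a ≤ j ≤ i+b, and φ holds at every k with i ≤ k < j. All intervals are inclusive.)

Evaluate at each i in [0,7]:
  i=0: ✓ (rhs at j=0)
  i=1: ✓ (rhs at j=1)
  i=2: ✓ (rhs at j=2)
  i=3: ✓ (rhs at j=3)
  i=4: ✓ (rhs at j=4)
  i=5: ✓ (rhs at j=5)
  i=6: ✓ (rhs at j=6)
  i=7: ✓ (rhs at j=7)
Positions where it holds: {0, 1, 2, 3, 4, 5, 6, 7} → 8.

8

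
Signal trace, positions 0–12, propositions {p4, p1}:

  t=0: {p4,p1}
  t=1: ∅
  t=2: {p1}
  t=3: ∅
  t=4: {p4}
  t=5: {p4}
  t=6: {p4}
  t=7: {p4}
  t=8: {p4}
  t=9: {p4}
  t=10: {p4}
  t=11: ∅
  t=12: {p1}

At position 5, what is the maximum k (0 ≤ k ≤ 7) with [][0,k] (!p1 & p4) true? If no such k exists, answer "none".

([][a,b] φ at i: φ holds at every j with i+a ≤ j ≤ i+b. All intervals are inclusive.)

(!p1 & p4) must hold from j=5 onward; find where it first fails.
  j=5: holds
  j=6: holds
  j=7: holds
  j=8: holds
  j=9: holds
  j=10: holds
  j=11: fails
Holds on [5,10], so largest k = 5.

5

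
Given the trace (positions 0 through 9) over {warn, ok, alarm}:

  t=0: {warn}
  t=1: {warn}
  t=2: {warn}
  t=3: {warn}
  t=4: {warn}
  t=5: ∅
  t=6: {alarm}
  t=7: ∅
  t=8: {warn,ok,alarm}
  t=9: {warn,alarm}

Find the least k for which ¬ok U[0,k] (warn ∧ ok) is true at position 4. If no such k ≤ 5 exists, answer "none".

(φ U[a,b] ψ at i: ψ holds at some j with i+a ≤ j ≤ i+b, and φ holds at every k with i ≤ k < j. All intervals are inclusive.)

Need earliest j ≥ 4 with (warn ∧ ok), and ¬ok at every k in [4,j-1].
  j=4: rhs fails.
  j=5: rhs fails.
  j=6: rhs fails.
  j=7: rhs fails.
  j=8: rhs holds; lhs holds on [4,7]. k = 4.

4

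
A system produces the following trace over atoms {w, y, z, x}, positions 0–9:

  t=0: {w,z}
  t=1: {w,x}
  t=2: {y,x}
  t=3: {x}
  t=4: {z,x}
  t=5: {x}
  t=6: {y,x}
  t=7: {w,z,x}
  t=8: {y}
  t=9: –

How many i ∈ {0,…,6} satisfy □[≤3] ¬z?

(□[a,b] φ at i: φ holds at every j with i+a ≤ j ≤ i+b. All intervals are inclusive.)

0

Evaluate at each i in [0,6]:
  i=0: ✗ (fails at j=0)
  i=1: ✗ (fails at j=4)
  i=2: ✗ (fails at j=4)
  i=3: ✗ (fails at j=4)
  i=4: ✗ (fails at j=4)
  i=5: ✗ (fails at j=7)
  i=6: ✗ (fails at j=7)
Positions where it holds: {} → 0.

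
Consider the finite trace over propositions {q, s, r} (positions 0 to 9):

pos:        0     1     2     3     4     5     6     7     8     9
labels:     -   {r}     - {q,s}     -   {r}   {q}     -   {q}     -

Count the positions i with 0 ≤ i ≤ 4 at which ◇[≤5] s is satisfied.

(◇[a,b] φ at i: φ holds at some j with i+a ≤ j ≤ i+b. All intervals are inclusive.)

Evaluate at each i in [0,4]:
  i=0: ✓ (witness j=3)
  i=1: ✓ (witness j=3)
  i=2: ✓ (witness j=3)
  i=3: ✓ (witness j=3)
  i=4: ✗ (none in [4,9])
Positions where it holds: {0, 1, 2, 3} → 4.

4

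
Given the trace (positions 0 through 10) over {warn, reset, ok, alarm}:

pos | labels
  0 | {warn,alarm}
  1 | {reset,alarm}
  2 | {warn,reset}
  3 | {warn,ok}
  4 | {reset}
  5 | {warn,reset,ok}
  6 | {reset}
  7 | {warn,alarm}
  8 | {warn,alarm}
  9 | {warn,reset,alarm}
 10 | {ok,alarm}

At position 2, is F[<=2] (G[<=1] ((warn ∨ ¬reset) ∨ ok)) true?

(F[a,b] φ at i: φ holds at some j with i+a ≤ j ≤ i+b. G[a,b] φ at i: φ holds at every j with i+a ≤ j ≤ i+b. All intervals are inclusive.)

Check G[<=1] ((warn ∨ ¬reset) ∨ ok) at each j in [2,4]:
  j=2: holds on [2,3]
  j=3: fails at 4
  j=4: fails at 4
Found at j=2 → formula holds.

Holds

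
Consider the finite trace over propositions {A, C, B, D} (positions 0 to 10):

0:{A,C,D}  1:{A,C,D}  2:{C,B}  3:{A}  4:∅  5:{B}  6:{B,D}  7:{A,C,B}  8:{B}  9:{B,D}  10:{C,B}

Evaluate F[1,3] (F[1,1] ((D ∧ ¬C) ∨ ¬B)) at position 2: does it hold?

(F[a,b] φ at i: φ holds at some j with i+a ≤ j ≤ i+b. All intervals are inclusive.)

Check F[1,1] ((D ∧ ¬C) ∨ ¬B) at each j in [3,5]:
  j=3: holds (witness at 4)
  j=4: fails (none in [5,5])
  j=5: holds (witness at 6)
Found at j=3 → formula holds.

Yes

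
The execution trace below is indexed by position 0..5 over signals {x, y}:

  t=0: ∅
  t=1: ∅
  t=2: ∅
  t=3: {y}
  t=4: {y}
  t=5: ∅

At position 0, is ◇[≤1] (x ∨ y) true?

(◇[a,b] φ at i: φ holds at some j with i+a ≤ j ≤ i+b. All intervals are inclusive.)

No

Check (x ∨ y) at each j in [0,1]:
  j=0: false
  j=1: false
No position in the window satisfies it → formula fails.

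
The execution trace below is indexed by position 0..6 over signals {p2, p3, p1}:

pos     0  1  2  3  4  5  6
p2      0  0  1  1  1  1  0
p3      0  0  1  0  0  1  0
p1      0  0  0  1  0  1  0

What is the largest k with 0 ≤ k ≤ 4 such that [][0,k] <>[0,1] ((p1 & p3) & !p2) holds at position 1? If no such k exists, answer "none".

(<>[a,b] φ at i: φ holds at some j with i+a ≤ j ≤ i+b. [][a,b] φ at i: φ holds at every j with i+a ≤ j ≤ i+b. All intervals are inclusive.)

<>[0,1] ((p1 & p3) & !p2) must hold from j=1 onward; find where it first fails.
  j=1: fails → no k works.

none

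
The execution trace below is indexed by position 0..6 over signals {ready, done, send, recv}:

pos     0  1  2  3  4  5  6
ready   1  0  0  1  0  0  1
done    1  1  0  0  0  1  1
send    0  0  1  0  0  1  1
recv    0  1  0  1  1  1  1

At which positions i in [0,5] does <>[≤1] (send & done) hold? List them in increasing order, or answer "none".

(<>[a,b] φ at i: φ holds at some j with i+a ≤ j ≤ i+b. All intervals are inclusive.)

4, 5

Evaluate at each i in [0,5]:
  i=0: ✗ (none in [0,1])
  i=1: ✗ (none in [1,2])
  i=2: ✗ (none in [2,3])
  i=3: ✗ (none in [3,4])
  i=4: ✓ (witness j=5)
  i=5: ✓ (witness j=5)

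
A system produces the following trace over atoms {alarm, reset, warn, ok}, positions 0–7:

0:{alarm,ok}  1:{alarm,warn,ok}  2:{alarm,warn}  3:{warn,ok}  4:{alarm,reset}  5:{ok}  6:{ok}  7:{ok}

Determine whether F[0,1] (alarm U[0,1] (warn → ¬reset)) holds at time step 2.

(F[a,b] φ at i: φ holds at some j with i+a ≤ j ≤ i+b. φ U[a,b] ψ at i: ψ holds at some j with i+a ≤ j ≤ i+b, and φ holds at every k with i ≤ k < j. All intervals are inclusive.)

Check (alarm U[0,1] (warn → ¬reset)) at each j in [2,3]:
  j=2: holds
  j=3: holds
Found at j=2 → formula holds.

Holds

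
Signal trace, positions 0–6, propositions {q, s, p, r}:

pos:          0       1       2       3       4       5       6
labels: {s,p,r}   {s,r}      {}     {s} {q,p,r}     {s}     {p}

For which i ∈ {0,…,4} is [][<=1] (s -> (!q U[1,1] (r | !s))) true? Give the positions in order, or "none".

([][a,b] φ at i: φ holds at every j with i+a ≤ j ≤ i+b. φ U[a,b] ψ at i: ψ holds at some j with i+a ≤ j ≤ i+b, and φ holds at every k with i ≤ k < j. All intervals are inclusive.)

0, 1, 2, 3, 4

Evaluate at each i in [0,4]:
  i=0: ✓ (all of [0,1])
  i=1: ✓ (all of [1,2])
  i=2: ✓ (all of [2,3])
  i=3: ✓ (all of [3,4])
  i=4: ✓ (all of [4,5])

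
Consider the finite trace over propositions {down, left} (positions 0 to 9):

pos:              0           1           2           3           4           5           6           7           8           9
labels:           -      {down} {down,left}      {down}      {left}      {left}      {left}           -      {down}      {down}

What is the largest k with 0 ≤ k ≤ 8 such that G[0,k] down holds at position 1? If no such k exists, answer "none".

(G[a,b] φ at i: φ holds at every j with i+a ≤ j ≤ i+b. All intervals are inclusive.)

2

down must hold from j=1 onward; find where it first fails.
  j=1: holds
  j=2: holds
  j=3: holds
  j=4: fails
Holds on [1,3], so largest k = 2.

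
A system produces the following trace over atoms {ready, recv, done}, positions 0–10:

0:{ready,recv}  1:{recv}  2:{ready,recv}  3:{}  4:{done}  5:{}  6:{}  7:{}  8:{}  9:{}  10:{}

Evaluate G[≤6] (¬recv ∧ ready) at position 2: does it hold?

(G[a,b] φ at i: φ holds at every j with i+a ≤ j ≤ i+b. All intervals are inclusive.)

False

Check (¬recv ∧ ready) at every j in [2,8]:
  j=2: false
  j=3: false
  j=4: false
  j=5: false
  j=6: false
  j=7: false
  j=8: false
Fails at j=2 → formula fails.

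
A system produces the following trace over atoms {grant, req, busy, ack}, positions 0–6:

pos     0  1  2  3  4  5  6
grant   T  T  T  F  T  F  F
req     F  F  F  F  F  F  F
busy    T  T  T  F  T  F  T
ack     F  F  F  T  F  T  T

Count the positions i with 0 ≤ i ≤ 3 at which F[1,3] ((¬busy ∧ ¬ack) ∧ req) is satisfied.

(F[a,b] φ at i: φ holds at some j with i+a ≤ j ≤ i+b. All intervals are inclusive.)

Evaluate at each i in [0,3]:
  i=0: ✗ (none in [1,3])
  i=1: ✗ (none in [2,4])
  i=2: ✗ (none in [3,5])
  i=3: ✗ (none in [4,6])
Positions where it holds: {} → 0.

0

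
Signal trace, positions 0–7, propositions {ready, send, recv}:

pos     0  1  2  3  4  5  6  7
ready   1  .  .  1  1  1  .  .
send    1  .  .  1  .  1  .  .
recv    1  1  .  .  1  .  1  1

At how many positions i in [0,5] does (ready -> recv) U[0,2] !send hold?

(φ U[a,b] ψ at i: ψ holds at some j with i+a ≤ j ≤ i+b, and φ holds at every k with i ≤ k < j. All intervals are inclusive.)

4

Evaluate at each i in [0,5]:
  i=0: ✓ (rhs at j=1; lhs holds on [0,0])
  i=1: ✓ (rhs at j=1)
  i=2: ✓ (rhs at j=2)
  i=3: ✗ (lhs fails at k=3 before rhs at j=4)
  i=4: ✓ (rhs at j=4)
  i=5: ✗ (lhs fails at k=5 before rhs at j=6)
Positions where it holds: {0, 1, 2, 4} → 4.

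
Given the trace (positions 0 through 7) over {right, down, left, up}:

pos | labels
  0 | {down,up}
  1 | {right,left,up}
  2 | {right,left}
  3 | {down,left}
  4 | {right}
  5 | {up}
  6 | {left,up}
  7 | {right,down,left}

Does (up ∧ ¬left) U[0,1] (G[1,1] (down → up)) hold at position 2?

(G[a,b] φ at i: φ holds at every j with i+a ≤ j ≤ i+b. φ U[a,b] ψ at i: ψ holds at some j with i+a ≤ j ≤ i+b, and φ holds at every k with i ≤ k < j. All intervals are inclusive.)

False

Need some j in [2,3] with G[1,1] (down → up), and (up ∧ ¬left) at every k in [2,j-1].
  j=2: G[1,1] (down → up) — fails at 3.
  j=3: G[1,1] (down → up) holds, but (up ∧ ¬left) fails at k=2 → not this j.
No j in the window works → until fails.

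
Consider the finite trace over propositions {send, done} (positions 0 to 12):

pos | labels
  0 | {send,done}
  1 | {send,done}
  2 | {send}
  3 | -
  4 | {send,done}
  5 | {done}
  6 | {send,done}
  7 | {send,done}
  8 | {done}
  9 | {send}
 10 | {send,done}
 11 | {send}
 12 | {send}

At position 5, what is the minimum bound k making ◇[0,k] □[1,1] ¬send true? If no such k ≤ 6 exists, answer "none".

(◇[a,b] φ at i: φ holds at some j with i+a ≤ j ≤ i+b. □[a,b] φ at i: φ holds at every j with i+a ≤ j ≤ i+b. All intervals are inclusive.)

Scan j = 5,6,… for □[1,1] ¬send:
  j=5: fails
  j=6: fails
  j=7: holds
First hit at j=7, so smallest k = 7-5 = 2.

2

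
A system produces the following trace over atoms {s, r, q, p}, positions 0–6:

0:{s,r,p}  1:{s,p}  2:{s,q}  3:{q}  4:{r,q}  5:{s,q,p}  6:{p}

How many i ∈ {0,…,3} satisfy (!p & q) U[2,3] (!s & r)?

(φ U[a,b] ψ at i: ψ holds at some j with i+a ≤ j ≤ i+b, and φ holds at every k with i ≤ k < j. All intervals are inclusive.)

1

Evaluate at each i in [0,3]:
  i=0: ✗ (no rhs in [2,3])
  i=1: ✗ (lhs fails at k=1 before rhs at j=4)
  i=2: ✓ (rhs at j=4; lhs holds on [2,3])
  i=3: ✗ (no rhs in [5,6])
Positions where it holds: {2} → 1.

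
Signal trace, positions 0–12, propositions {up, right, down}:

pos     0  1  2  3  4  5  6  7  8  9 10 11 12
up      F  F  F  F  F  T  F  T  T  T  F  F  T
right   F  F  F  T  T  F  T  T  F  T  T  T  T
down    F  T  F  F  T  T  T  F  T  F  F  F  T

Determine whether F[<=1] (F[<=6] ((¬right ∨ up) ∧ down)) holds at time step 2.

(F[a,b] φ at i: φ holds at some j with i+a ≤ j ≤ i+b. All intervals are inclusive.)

Holds

Check F[<=6] ((¬right ∨ up) ∧ down) at each j in [2,3]:
  j=2: holds (witness at 5)
  j=3: holds (witness at 5)
Found at j=2 → formula holds.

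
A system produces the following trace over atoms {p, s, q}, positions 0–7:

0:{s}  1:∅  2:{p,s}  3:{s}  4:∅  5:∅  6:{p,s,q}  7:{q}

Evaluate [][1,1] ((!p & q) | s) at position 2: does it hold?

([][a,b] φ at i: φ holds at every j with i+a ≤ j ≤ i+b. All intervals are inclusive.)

Check ((!p & q) | s) at every j in [3,3]:
  j=3: true
All positions satisfy it → formula holds.

True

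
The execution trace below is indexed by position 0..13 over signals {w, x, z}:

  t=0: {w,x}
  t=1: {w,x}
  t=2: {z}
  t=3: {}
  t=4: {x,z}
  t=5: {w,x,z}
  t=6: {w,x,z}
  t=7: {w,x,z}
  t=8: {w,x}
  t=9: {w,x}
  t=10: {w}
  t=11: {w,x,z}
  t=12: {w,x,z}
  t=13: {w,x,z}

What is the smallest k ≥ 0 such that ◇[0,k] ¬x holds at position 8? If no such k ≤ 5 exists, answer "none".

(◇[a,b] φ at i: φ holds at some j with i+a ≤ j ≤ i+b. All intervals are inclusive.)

2

Scan j = 8,9,… for ¬x:
  j=8: fails
  j=9: fails
  j=10: holds
First hit at j=10, so smallest k = 10-8 = 2.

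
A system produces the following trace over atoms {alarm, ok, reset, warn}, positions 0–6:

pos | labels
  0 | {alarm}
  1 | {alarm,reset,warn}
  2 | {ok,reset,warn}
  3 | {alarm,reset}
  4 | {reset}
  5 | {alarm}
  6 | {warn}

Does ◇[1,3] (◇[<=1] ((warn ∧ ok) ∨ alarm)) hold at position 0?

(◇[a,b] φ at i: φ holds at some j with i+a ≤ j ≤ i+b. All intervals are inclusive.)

Check ◇[<=1] ((warn ∧ ok) ∨ alarm) at each j in [1,3]:
  j=1: holds (witness at 1)
  j=2: holds (witness at 2)
  j=3: holds (witness at 3)
Found at j=1 → formula holds.

True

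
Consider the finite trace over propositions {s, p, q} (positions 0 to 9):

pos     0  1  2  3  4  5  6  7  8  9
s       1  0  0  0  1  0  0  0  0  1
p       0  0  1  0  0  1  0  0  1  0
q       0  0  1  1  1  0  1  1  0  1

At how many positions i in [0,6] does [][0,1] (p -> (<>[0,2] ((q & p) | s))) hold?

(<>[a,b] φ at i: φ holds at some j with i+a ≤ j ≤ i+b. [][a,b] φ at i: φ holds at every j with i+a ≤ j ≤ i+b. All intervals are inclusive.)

Evaluate at each i in [0,6]:
  i=0: ✓ (all of [0,1])
  i=1: ✓ (all of [1,2])
  i=2: ✓ (all of [2,3])
  i=3: ✓ (all of [3,4])
  i=4: ✗ (fails at j=5)
  i=5: ✗ (fails at j=5)
  i=6: ✓ (all of [6,7])
Positions where it holds: {0, 1, 2, 3, 6} → 5.

5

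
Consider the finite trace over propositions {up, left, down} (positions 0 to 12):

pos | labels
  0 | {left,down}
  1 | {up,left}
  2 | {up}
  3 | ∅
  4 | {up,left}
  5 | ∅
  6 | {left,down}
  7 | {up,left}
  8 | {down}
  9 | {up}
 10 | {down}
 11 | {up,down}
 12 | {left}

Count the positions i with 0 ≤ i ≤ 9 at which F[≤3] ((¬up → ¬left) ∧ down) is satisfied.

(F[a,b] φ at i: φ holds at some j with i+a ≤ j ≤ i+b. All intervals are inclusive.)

5

Evaluate at each i in [0,9]:
  i=0: ✗ (none in [0,3])
  i=1: ✗ (none in [1,4])
  i=2: ✗ (none in [2,5])
  i=3: ✗ (none in [3,6])
  i=4: ✗ (none in [4,7])
  i=5: ✓ (witness j=8)
  i=6: ✓ (witness j=8)
  i=7: ✓ (witness j=8)
  i=8: ✓ (witness j=8)
  i=9: ✓ (witness j=10)
Positions where it holds: {5, 6, 7, 8, 9} → 5.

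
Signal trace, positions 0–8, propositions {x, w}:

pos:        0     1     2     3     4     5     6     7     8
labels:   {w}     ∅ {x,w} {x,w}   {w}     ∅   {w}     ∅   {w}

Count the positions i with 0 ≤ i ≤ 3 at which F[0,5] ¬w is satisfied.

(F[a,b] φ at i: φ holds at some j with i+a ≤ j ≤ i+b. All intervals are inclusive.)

Evaluate at each i in [0,3]:
  i=0: ✓ (witness j=1)
  i=1: ✓ (witness j=1)
  i=2: ✓ (witness j=5)
  i=3: ✓ (witness j=5)
Positions where it holds: {0, 1, 2, 3} → 4.

4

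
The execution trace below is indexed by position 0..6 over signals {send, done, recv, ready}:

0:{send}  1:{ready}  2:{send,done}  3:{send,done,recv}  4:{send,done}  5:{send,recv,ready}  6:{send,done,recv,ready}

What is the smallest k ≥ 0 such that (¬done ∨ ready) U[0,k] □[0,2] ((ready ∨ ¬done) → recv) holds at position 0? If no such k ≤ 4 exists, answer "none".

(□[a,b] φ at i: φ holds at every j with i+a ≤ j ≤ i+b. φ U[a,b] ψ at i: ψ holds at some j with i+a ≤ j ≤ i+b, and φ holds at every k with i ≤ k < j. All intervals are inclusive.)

Need earliest j ≥ 0 with □[0,2] ((ready ∨ ¬done) → recv), and (¬done ∨ ready) at every k in [0,j-1].
  j=0: rhs fails.
  j=1: rhs fails.
  j=2: rhs holds; lhs holds on [0,1]. k = 2.

2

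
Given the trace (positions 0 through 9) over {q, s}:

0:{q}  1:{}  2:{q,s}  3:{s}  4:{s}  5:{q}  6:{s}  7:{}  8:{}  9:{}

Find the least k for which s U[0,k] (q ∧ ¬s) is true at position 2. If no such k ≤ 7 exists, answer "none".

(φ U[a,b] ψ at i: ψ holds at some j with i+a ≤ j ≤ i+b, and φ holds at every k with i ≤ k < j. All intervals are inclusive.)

Need earliest j ≥ 2 with (q ∧ ¬s), and s at every k in [2,j-1].
  j=2: rhs fails.
  j=3: rhs fails.
  j=4: rhs fails.
  j=5: rhs holds; lhs holds on [2,4]. k = 3.

3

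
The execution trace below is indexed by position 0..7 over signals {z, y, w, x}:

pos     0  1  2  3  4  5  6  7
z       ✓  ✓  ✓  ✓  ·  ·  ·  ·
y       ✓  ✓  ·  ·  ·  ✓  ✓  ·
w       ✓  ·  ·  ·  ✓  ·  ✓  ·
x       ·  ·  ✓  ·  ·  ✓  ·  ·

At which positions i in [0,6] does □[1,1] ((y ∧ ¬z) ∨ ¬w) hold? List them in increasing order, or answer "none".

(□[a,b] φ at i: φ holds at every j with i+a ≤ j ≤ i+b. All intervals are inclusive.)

0, 1, 2, 4, 5, 6

Evaluate at each i in [0,6]:
  i=0: ✓ (all of [1,1])
  i=1: ✓ (all of [2,2])
  i=2: ✓ (all of [3,3])
  i=3: ✗ (fails at j=4)
  i=4: ✓ (all of [5,5])
  i=5: ✓ (all of [6,6])
  i=6: ✓ (all of [7,7])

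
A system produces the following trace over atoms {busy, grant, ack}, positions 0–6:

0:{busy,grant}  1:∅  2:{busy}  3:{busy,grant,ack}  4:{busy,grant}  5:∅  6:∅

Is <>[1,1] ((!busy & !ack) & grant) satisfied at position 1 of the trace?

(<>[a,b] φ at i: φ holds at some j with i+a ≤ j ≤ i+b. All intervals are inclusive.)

False

Check ((!busy & !ack) & grant) at each j in [2,2]:
  j=2: false
No position in the window satisfies it → formula fails.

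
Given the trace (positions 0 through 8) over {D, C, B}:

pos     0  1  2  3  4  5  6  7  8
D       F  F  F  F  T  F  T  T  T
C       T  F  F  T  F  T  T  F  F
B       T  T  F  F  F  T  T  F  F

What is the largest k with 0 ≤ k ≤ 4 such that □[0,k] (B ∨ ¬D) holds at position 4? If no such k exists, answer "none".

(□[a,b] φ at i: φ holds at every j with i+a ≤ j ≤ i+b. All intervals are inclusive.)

none

(B ∨ ¬D) must hold from j=4 onward; find where it first fails.
  j=4: fails → no k works.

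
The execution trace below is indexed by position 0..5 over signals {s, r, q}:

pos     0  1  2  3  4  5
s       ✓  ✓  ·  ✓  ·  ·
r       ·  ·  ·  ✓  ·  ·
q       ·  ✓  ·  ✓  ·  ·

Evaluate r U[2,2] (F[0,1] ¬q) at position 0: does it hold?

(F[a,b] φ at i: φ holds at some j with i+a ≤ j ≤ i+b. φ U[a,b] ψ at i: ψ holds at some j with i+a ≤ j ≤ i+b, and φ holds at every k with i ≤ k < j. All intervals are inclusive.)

Need some j in [2,2] with F[0,1] ¬q, and r at every k in [0,j-1].
  j=2: F[0,1] ¬q holds, but r fails at k=0 → not this j.
No j in the window works → until fails.

No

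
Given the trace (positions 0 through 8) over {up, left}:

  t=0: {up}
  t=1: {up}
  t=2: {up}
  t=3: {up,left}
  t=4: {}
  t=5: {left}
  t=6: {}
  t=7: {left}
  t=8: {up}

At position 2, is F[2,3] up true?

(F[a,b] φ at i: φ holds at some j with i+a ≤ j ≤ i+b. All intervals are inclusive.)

Check up at each j in [4,5]:
  j=4: false
  j=5: false
No position in the window satisfies it → formula fails.

False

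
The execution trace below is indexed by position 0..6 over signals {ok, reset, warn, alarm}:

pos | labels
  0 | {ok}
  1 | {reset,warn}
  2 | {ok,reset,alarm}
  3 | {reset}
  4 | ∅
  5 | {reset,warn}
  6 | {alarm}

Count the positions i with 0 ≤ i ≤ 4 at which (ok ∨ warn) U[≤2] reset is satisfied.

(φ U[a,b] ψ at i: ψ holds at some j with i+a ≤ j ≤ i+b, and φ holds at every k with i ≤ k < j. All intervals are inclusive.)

4

Evaluate at each i in [0,4]:
  i=0: ✓ (rhs at j=1; lhs holds on [0,0])
  i=1: ✓ (rhs at j=1)
  i=2: ✓ (rhs at j=2)
  i=3: ✓ (rhs at j=3)
  i=4: ✗ (lhs fails at k=4 before rhs at j=5)
Positions where it holds: {0, 1, 2, 3} → 4.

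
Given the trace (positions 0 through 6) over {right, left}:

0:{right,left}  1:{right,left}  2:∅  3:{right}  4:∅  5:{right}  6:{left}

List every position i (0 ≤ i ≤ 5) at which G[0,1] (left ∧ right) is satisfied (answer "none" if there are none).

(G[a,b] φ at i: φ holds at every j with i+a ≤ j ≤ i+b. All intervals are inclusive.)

0

Evaluate at each i in [0,5]:
  i=0: ✓ (all of [0,1])
  i=1: ✗ (fails at j=2)
  i=2: ✗ (fails at j=2)
  i=3: ✗ (fails at j=3)
  i=4: ✗ (fails at j=4)
  i=5: ✗ (fails at j=5)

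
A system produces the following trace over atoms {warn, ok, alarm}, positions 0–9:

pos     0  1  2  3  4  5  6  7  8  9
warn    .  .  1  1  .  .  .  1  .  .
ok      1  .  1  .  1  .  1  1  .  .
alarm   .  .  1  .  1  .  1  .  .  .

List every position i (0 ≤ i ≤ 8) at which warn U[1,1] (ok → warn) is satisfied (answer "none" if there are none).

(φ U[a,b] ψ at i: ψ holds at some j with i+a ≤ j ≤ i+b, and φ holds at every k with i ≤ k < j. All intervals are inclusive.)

Evaluate at each i in [0,8]:
  i=0: ✗ (lhs fails at k=0 before rhs at j=1)
  i=1: ✗ (lhs fails at k=1 before rhs at j=2)
  i=2: ✓ (rhs at j=3; lhs holds on [2,2])
  i=3: ✗ (no rhs in [4,4])
  i=4: ✗ (lhs fails at k=4 before rhs at j=5)
  i=5: ✗ (no rhs in [6,6])
  i=6: ✗ (lhs fails at k=6 before rhs at j=7)
  i=7: ✓ (rhs at j=8; lhs holds on [7,7])
  i=8: ✗ (lhs fails at k=8 before rhs at j=9)

2, 7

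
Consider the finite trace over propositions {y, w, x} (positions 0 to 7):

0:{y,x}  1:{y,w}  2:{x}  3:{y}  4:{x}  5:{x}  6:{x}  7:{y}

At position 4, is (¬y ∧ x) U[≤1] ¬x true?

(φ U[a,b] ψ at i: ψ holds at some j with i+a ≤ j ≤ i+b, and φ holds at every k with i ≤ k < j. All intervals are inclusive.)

Need some j in [4,5] with ¬x, and (¬y ∧ x) at every k in [4,j-1].
  j=4: ¬x false.
  j=5: ¬x false.
No j in the window works → until fails.

No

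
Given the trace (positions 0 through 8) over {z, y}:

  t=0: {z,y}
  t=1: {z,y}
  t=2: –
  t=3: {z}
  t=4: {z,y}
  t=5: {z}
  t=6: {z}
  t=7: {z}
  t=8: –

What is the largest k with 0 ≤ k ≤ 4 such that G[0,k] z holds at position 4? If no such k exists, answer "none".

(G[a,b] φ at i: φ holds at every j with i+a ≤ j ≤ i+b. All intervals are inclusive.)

z must hold from j=4 onward; find where it first fails.
  j=4: holds
  j=5: holds
  j=6: holds
  j=7: holds
  j=8: fails
Holds on [4,7], so largest k = 3.

3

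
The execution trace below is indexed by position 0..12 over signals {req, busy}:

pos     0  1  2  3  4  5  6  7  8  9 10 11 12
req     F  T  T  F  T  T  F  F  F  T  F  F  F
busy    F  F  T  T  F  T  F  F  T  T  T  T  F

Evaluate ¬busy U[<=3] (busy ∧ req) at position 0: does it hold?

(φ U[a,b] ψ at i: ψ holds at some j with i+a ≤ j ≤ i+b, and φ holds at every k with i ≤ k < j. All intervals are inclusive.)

True

Need some j in [0,3] with (busy ∧ req), and ¬busy at every k in [0,j-1].
  j=0: (busy ∧ req) false.
  j=1: (busy ∧ req) false.
  j=2: (busy ∧ req) holds; ¬busy holds at every k in [0,1] → satisfied.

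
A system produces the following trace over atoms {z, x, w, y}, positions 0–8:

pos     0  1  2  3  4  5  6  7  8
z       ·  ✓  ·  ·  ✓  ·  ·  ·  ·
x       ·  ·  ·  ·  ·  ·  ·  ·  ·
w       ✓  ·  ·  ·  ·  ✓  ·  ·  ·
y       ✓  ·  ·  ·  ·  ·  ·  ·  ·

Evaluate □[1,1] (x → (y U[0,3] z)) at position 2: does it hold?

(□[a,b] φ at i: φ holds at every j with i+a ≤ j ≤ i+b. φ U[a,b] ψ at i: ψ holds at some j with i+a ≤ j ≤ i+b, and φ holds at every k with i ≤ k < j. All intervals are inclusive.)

Check (x → (y U[0,3] z)) at every j in [3,3]:
  j=3: antecedent false → ✓
All positions satisfy it → formula holds.

True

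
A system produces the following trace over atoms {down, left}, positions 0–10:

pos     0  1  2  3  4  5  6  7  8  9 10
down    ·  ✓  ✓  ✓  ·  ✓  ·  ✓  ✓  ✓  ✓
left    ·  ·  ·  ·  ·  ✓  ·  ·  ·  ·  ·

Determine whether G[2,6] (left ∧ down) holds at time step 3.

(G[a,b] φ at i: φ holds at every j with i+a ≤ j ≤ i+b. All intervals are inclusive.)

Does not hold

Check (left ∧ down) at every j in [5,9]:
  j=5: true
  j=6: false
  j=7: false
  j=8: false
  j=9: false
Fails at j=6 → formula fails.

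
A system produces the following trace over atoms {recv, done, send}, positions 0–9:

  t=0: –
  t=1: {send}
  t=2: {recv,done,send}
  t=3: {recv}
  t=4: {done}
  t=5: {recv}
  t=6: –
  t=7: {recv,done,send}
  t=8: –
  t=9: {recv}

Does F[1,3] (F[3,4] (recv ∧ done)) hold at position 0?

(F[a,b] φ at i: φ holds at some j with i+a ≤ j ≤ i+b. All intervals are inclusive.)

Check F[3,4] (recv ∧ done) at each j in [1,3]:
  j=1: fails (none in [4,5])
  j=2: fails (none in [5,6])
  j=3: holds (witness at 7)
Found at j=3 → formula holds.

True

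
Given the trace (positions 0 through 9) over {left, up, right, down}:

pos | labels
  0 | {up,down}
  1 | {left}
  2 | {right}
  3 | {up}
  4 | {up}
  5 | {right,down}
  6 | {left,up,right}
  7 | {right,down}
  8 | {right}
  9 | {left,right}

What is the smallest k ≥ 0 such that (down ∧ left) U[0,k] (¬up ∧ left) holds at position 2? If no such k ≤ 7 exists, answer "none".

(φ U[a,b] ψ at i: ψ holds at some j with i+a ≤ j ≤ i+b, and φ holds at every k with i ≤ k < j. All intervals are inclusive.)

none

Need earliest j ≥ 2 with (¬up ∧ left), and (down ∧ left) at every k in [2,j-1].
  j=2: rhs fails.
  j=3: rhs fails.
  j=4: rhs fails.
  j=5: rhs fails.
  j=6: rhs fails.
  j=7: rhs fails.
  j=8: rhs fails.
  j=9: rhs holds but lhs fails at k=2.
No witness within the range → none.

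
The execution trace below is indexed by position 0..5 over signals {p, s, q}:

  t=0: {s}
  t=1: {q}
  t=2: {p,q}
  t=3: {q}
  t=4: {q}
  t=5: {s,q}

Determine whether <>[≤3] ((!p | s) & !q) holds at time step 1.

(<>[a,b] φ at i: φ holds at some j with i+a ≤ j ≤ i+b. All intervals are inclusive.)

Check ((!p | s) & !q) at each j in [1,4]:
  j=1: false
  j=2: false
  j=3: false
  j=4: false
No position in the window satisfies it → formula fails.

Does not hold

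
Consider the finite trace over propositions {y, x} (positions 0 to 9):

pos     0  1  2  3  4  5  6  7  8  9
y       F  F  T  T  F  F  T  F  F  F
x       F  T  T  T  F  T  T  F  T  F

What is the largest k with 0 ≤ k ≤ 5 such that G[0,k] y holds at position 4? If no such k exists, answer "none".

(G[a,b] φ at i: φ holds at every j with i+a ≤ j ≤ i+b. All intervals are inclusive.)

y must hold from j=4 onward; find where it first fails.
  j=4: fails → no k works.

none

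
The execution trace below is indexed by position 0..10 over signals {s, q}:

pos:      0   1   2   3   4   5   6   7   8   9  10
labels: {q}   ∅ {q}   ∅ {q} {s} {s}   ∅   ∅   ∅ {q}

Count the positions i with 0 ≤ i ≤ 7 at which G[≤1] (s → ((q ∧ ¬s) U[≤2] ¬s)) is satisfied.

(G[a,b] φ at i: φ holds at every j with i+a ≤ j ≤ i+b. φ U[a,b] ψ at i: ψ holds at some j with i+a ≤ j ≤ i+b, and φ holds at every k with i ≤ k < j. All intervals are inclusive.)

5

Evaluate at each i in [0,7]:
  i=0: ✓ (all of [0,1])
  i=1: ✓ (all of [1,2])
  i=2: ✓ (all of [2,3])
  i=3: ✓ (all of [3,4])
  i=4: ✗ (fails at j=5)
  i=5: ✗ (fails at j=5)
  i=6: ✗ (fails at j=6)
  i=7: ✓ (all of [7,8])
Positions where it holds: {0, 1, 2, 3, 7} → 5.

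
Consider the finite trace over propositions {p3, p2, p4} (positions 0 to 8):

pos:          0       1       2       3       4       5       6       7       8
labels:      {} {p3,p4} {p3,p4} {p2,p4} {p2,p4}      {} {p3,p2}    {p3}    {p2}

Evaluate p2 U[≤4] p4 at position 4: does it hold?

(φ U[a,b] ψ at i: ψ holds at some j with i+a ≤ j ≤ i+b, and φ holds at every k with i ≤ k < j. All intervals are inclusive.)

Yes

Need some j in [4,8] with p4, and p2 at every k in [4,j-1].
  j=4: p4 holds; no prefix to check → satisfied.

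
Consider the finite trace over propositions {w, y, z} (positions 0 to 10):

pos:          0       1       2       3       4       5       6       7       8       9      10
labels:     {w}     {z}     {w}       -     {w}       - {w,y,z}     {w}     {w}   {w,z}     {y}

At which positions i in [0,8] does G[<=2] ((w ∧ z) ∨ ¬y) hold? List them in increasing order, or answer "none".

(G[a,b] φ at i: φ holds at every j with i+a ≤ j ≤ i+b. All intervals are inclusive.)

0, 1, 2, 3, 4, 5, 6, 7

Evaluate at each i in [0,8]:
  i=0: ✓ (all of [0,2])
  i=1: ✓ (all of [1,3])
  i=2: ✓ (all of [2,4])
  i=3: ✓ (all of [3,5])
  i=4: ✓ (all of [4,6])
  i=5: ✓ (all of [5,7])
  i=6: ✓ (all of [6,8])
  i=7: ✓ (all of [7,9])
  i=8: ✗ (fails at j=10)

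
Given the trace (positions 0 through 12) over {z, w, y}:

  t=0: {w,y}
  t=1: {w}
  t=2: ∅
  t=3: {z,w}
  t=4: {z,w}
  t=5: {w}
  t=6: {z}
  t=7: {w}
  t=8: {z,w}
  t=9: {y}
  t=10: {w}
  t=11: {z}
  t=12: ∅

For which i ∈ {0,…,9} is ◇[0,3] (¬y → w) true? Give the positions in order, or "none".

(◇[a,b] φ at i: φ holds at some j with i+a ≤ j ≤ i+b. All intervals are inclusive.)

Evaluate at each i in [0,9]:
  i=0: ✓ (witness j=0)
  i=1: ✓ (witness j=1)
  i=2: ✓ (witness j=3)
  i=3: ✓ (witness j=3)
  i=4: ✓ (witness j=4)
  i=5: ✓ (witness j=5)
  i=6: ✓ (witness j=7)
  i=7: ✓ (witness j=7)
  i=8: ✓ (witness j=8)
  i=9: ✓ (witness j=9)

0, 1, 2, 3, 4, 5, 6, 7, 8, 9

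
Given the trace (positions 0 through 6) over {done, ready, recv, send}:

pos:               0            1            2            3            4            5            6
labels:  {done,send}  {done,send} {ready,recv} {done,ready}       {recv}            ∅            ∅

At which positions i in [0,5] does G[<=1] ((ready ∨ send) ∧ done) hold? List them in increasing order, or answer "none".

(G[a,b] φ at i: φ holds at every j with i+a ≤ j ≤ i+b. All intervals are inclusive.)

Evaluate at each i in [0,5]:
  i=0: ✓ (all of [0,1])
  i=1: ✗ (fails at j=2)
  i=2: ✗ (fails at j=2)
  i=3: ✗ (fails at j=4)
  i=4: ✗ (fails at j=4)
  i=5: ✗ (fails at j=5)

0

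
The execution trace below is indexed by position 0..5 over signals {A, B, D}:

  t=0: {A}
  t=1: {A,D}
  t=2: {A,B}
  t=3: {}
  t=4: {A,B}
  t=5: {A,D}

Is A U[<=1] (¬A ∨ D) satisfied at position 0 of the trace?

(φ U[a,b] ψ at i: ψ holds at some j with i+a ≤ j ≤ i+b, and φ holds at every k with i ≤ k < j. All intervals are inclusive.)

Yes

Need some j in [0,1] with (¬A ∨ D), and A at every k in [0,j-1].
  j=0: (¬A ∨ D) false.
  j=1: (¬A ∨ D) holds; A holds at every k in [0,0] → satisfied.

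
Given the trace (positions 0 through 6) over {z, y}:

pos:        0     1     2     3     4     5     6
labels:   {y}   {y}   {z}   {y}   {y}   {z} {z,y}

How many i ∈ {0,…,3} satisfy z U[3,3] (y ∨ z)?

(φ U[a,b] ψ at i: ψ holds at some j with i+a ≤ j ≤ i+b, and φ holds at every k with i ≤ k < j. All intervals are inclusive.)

Evaluate at each i in [0,3]:
  i=0: ✗ (lhs fails at k=0 before rhs at j=3)
  i=1: ✗ (lhs fails at k=1 before rhs at j=4)
  i=2: ✗ (lhs fails at k=3 before rhs at j=5)
  i=3: ✗ (lhs fails at k=3 before rhs at j=6)
Positions where it holds: {} → 0.

0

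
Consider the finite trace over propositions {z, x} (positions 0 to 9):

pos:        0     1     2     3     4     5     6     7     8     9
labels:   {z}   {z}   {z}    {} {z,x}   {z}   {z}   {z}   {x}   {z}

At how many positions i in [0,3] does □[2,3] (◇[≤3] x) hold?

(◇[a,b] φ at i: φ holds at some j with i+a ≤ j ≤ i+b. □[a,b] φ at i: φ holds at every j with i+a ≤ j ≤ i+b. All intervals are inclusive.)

4

Evaluate at each i in [0,3]:
  i=0: ✓ (all of [2,3])
  i=1: ✓ (all of [3,4])
  i=2: ✓ (all of [4,5])
  i=3: ✓ (all of [5,6])
Positions where it holds: {0, 1, 2, 3} → 4.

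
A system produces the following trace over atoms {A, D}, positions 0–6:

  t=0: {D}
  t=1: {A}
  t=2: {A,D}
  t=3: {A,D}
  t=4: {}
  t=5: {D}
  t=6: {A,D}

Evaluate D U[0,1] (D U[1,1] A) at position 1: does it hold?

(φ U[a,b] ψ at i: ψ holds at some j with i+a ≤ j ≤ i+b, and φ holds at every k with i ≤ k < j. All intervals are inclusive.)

False

Need some j in [1,2] with (D U[1,1] A), and D at every k in [1,j-1].
  j=1: (D U[1,1] A) — fails.
  j=2: (D U[1,1] A) holds, but D fails at k=1 → not this j.
No j in the window works → until fails.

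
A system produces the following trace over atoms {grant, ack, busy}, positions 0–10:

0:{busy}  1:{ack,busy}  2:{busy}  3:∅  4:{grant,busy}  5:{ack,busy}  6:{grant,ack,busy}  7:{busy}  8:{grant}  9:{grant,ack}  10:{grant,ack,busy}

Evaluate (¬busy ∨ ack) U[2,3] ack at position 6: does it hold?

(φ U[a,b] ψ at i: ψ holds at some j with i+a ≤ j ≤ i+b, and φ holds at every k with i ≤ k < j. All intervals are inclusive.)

No

Need some j in [8,9] with ack, and (¬busy ∨ ack) at every k in [6,j-1].
  j=8: ack false.
  j=9: ack holds, but (¬busy ∨ ack) fails at k=7 → not this j.
No j in the window works → until fails.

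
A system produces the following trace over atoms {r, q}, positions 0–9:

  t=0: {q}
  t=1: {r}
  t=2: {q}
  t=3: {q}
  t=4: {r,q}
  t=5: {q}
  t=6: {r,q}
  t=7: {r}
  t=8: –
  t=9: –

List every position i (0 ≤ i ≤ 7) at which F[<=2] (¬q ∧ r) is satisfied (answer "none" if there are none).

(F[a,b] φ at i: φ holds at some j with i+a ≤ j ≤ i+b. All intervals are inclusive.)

Evaluate at each i in [0,7]:
  i=0: ✓ (witness j=1)
  i=1: ✓ (witness j=1)
  i=2: ✗ (none in [2,4])
  i=3: ✗ (none in [3,5])
  i=4: ✗ (none in [4,6])
  i=5: ✓ (witness j=7)
  i=6: ✓ (witness j=7)
  i=7: ✓ (witness j=7)

0, 1, 5, 6, 7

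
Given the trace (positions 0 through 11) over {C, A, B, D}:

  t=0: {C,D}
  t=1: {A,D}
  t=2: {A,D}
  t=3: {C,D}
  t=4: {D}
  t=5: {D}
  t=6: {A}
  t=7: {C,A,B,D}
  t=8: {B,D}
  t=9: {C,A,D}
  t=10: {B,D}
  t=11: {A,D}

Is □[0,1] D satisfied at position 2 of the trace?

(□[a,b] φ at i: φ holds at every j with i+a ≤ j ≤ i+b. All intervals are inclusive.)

Check D at every j in [2,3]:
  j=2: true
  j=3: true
All positions satisfy it → formula holds.

True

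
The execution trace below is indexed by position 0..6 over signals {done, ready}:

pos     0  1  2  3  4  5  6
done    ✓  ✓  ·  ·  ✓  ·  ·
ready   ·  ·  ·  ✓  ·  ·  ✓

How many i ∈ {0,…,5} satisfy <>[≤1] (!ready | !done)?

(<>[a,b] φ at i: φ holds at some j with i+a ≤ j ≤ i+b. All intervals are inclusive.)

Evaluate at each i in [0,5]:
  i=0: ✓ (witness j=0)
  i=1: ✓ (witness j=1)
  i=2: ✓ (witness j=2)
  i=3: ✓ (witness j=3)
  i=4: ✓ (witness j=4)
  i=5: ✓ (witness j=5)
Positions where it holds: {0, 1, 2, 3, 4, 5} → 6.

6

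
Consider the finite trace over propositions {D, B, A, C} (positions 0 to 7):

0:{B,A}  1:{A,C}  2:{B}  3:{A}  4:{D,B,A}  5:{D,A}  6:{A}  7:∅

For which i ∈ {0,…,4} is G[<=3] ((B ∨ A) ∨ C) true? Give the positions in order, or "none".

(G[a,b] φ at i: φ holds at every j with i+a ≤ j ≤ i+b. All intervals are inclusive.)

0, 1, 2, 3

Evaluate at each i in [0,4]:
  i=0: ✓ (all of [0,3])
  i=1: ✓ (all of [1,4])
  i=2: ✓ (all of [2,5])
  i=3: ✓ (all of [3,6])
  i=4: ✗ (fails at j=7)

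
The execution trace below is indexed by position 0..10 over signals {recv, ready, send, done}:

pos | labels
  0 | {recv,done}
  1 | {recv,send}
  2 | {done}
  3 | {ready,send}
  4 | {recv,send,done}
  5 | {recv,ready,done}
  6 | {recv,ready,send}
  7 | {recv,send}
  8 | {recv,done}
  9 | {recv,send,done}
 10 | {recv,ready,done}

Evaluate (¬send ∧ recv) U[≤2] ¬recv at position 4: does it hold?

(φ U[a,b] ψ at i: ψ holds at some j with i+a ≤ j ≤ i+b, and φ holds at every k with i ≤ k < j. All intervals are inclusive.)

Need some j in [4,6] with ¬recv, and (¬send ∧ recv) at every k in [4,j-1].
  j=4: ¬recv false.
  j=5: ¬recv false.
  j=6: ¬recv false.
No j in the window works → until fails.

No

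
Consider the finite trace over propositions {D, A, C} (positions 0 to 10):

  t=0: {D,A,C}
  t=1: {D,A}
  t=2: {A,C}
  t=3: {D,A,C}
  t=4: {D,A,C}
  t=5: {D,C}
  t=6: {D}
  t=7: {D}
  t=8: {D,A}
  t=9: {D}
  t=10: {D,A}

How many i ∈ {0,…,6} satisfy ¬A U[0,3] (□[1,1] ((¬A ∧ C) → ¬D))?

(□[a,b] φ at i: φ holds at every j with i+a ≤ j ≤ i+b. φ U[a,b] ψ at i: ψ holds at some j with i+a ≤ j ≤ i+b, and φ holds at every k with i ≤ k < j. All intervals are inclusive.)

6

Evaluate at each i in [0,6]:
  i=0: ✓ (rhs at j=0)
  i=1: ✓ (rhs at j=1)
  i=2: ✓ (rhs at j=2)
  i=3: ✓ (rhs at j=3)
  i=4: ✗ (lhs fails at k=4 before rhs at j=5)
  i=5: ✓ (rhs at j=5)
  i=6: ✓ (rhs at j=6)
Positions where it holds: {0, 1, 2, 3, 5, 6} → 6.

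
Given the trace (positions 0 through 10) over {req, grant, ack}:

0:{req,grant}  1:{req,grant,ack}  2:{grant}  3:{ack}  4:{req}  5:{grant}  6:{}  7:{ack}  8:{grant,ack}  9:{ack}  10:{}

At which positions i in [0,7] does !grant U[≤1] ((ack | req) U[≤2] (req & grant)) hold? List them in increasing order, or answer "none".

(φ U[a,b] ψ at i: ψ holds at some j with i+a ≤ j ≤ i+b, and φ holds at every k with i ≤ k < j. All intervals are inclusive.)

Evaluate at each i in [0,7]:
  i=0: ✓ (rhs at j=0)
  i=1: ✓ (rhs at j=1)
  i=2: ✗ (no rhs in [2,3])
  i=3: ✗ (no rhs in [3,4])
  i=4: ✗ (no rhs in [4,5])
  i=5: ✗ (no rhs in [5,6])
  i=6: ✗ (no rhs in [6,7])
  i=7: ✗ (no rhs in [7,8])

0, 1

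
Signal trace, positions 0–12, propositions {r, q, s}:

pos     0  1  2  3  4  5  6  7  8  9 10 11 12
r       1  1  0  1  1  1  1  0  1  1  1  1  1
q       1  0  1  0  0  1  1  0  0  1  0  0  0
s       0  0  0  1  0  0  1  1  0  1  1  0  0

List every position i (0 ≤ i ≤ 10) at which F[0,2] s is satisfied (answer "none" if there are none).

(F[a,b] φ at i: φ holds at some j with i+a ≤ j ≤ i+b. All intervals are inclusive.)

Evaluate at each i in [0,10]:
  i=0: ✗ (none in [0,2])
  i=1: ✓ (witness j=3)
  i=2: ✓ (witness j=3)
  i=3: ✓ (witness j=3)
  i=4: ✓ (witness j=6)
  i=5: ✓ (witness j=6)
  i=6: ✓ (witness j=6)
  i=7: ✓ (witness j=7)
  i=8: ✓ (witness j=9)
  i=9: ✓ (witness j=9)
  i=10: ✓ (witness j=10)

1, 2, 3, 4, 5, 6, 7, 8, 9, 10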